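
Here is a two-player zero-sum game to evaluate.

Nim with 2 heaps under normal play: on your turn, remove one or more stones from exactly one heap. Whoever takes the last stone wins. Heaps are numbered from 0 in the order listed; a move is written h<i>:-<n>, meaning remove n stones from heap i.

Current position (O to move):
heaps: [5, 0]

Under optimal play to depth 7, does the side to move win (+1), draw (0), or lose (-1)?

value((5,0), O) = +1

ply 1, O at (5,0) | h0:-1=-1→(4,0); h0:-2=-1→(3,0); h0:-3=-1→(2,0); h0:-4=-1→(1,0); h0:-5=+1→(0,0)*
ply 2: (0,0) is terminal -1 (X); from (5,0) depth 7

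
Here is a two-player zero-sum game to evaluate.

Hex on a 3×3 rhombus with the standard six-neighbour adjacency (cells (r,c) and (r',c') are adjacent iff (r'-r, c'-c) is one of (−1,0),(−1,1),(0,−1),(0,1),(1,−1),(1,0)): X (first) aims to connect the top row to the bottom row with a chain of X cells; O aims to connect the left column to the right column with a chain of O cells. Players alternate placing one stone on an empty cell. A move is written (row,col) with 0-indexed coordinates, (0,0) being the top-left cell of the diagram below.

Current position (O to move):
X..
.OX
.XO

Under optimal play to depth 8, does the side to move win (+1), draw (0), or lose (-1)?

[X../.OX/.XO] O move#1: (0,1):-1/XO./.OX/.XO, (0,2):+1/X.O/.OX/.XO*, (1,0):-1/X../OOX/.XO, (2,0):-1/X../.OX/OXO
[X.O/.OX/.XO] X move#2: (0,1):-1/XXO/.OX/.XO*, (1,0):-1/X.O/XOX/.XO, (2,0):-1/X.O/.OX/XXO
[XXO/.OX/.XO] O move#3: (1,0):+1/XXO/OOX/.XO*, (2,0):+1/XXO/.OX/OXO
[XXO/OOX/.XO] end (terminal -1, X#4); searched X../.OX/.XO to 8

value(X../.OX/.XO, O) = +1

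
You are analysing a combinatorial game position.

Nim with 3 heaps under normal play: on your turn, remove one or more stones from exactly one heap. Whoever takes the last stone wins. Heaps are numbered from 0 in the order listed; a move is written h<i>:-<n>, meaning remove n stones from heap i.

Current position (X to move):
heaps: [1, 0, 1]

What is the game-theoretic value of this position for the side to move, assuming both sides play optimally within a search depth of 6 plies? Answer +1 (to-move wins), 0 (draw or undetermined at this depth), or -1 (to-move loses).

value((1,0,1), X) = -1

[(1,0,1)] X move#1: h0:-1:-1/(0,0,1)*, h2:-1:-1/(1,0,0)
[(0,0,1)] O move#2: h2:-1:+1/(0,0,0)*
[(0,0,0)] end (terminal -1, X#3); searched (1,0,1) to 6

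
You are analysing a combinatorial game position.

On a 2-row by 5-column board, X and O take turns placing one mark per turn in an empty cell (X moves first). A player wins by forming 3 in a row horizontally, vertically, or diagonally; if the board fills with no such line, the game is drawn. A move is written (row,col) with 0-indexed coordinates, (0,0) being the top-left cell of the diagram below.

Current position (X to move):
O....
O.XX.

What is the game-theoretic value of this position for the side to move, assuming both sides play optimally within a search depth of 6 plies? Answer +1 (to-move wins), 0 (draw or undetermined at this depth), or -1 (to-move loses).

ply 1, X at O..../O.XX. | (0,1)=+1→OX.../O.XX.*; (0,2)=+1→O.X../O.XX.; (0,3)=+1→O..X./O.XX.; (0,4)=+1→O...X/O.XX.; (1,1)=+1→O..../OXXX.; (1,4)=+1→O..../O.XXX
ply 2, O at OX.../O.XX. | (0,2)=-1→OXO../O.XX.*; (0,3)=-1→OX.O./O.XX.; (0,4)=-1→OX..O/O.XX.; (1,1)=-1→OX.../OOXX.; (1,4)=-1→OX.../O.XXO
ply 3, X at OXO../O.XX. | (0,3)=+1→OXOX./O.XX.*; (0,4)=+1→OXO.X/O.XX.; (1,1)=+1→OXO../OXXX.; (1,4)=+1→OXO../O.XXX
ply 4, O at OXOX./O.XX. | (0,4)=-1→OXOXO/O.XX.*; (1,1)=-1→OXOX./OOXX.; (1,4)=-1→OXOX./O.XXO
ply 5, X at OXOXO/O.XX. | (1,1)=+1→OXOXO/OXXX.*; (1,4)=+1→OXOXO/O.XXX
ply 6: OXOXO/OXXX. is terminal -1 (O); from O..../O.XX. depth 6

value(O..../O.XX., X) = +1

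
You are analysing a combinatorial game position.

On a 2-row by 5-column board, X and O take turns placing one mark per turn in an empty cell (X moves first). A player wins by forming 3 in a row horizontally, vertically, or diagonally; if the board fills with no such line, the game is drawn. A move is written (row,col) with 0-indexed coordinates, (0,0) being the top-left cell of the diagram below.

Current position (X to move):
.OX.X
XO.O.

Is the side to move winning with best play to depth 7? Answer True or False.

[.OX.X/XO.O.] X move#1: (0,0):-1/XOX.X/XO.O., (0,3):+1/.OXXX/XO.O.*, (1,2):+0/.OX.X/XOXO., (1,4):-1/.OX.X/XO.OX
[.OXXX/XO.O.] end (terminal -1, O#2); searched .OX.X/XO.O. to 7

X winning at [.OX.X/XO.O.]: True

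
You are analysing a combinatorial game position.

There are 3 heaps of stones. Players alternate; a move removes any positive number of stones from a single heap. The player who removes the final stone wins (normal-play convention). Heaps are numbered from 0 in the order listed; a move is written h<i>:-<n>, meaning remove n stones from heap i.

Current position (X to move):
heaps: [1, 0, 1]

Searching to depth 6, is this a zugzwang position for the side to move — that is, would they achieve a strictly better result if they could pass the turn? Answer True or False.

zugzwang((1,0,1), X) = True

p1 X@[(1,0,1)]: h0:-1[(0,0,1)]-1* h2:-1[(1,0,0)]-1
p2 O@[(0,0,1)]: h2:-1[(0,0,0)]+1*
p3 X@[(0,0,0)] terminal -1; root [(1,0,1)] d6
if X skipped the turn, O would face:
~ p1 O@[(1,0,1)]: h0:-1[(0,0,1)]-1* h2:-1[(1,0,0)]-1
~ p2 X@[(0,0,1)]: h2:-1[(0,0,0)]+1*
~ p3 O@[(0,0,0)] terminal -1; root [(1,0,1)] d6
compare (X): move=-1 vs pass=+1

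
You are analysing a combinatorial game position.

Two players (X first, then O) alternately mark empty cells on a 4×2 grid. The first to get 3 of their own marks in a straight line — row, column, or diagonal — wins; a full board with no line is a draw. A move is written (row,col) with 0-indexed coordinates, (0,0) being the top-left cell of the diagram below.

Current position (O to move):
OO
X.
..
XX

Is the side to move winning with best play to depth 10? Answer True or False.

O winning at [OO/X./../XX]: False

[OO/X./../XX] O move#1: (1,1):-1/OO/XO/../XX, (2,0):+0/OO/X./O./XX*, (2,1):-1/OO/X./.O/XX
[OO/X./O./XX] X move#2: (1,1):+0/OO/XX/O./XX*, (2,1):+0/OO/X./OX/XX
[OO/XX/O./XX] O move#3: (2,1):+0/OO/XX/OO/XX*
[OO/XX/OO/XX] end (terminal +0, X#4); searched OO/X./../XX to 10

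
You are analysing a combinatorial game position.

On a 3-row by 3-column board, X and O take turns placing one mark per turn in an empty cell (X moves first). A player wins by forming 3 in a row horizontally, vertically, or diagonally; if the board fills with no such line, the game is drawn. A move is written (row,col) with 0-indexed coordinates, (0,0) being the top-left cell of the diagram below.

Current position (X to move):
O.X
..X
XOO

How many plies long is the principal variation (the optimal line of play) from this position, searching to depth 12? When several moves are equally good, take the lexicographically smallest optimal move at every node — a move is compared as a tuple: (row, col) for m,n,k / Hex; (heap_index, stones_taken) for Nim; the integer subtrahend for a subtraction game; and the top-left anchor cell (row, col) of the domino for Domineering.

ply 1, X at O.X/..X/XOO | (0,1)=-1→OXX/..X/XOO; (1,0)=-1→O.X/X.X/XOO; (1,1)=+1→O.X/.XX/XOO*
ply 2: O.X/.XX/XOO is terminal -1 (O); from O.X/..X/XOO depth 12

PV length from [O.X/..X/XOO]: 1 ply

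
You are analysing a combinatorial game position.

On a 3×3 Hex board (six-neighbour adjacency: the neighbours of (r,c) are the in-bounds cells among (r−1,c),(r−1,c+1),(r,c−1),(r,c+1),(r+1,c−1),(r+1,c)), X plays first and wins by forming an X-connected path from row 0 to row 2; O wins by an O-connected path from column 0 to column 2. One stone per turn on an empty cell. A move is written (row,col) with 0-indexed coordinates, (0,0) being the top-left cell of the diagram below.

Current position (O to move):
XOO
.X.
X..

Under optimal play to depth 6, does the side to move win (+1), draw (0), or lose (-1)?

ply 1, O at XOO/.X./X.. | (1,0)=+1→XOO/OX./X..*; (1,2)=-1→XOO/.XO/X..; (2,1)=-1→XOO/.X./XO.; (2,2)=-1→XOO/.X./X.O
ply 2: XOO/OX./X.. is terminal -1 (X); from XOO/.X./X.. depth 6

value(XOO/.X./X.., O) = +1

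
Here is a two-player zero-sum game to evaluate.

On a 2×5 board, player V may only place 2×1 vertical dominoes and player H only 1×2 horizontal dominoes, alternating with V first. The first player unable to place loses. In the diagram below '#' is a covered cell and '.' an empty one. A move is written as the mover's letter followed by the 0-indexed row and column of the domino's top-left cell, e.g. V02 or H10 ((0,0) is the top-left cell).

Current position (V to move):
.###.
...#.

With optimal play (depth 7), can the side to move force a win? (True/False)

p1 V@[.###./...#.]: V00[####./#..#.]+1* V04[.####/...##]-1
p2 H@[####./#..#.]: H11[####./####.]-1*
p3 V@[####./####.]: V04[#####/#####]+1*
p4 H@[#####/#####] terminal -1; root [.###./...#.] d7

V winning at [.###./...#.]: True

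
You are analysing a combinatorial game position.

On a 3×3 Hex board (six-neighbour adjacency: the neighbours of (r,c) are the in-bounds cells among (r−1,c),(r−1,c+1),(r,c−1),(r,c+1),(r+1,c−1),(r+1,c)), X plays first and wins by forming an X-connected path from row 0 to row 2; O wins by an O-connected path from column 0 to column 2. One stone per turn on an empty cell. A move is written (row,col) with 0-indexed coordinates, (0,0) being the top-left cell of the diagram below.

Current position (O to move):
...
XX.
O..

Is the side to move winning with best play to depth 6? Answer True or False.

O winning at [.../XX./O..]: True

ply 1, O at .../XX./O.. | (0,0)=-1→O../XX./O..; (0,1)=-1→.O./XX./O..; (0,2)=-1→..O/XX./O..; (1,2)=-1→.../XXO/O..; (2,1)=+1→.../XX./OO.*; (2,2)=-1→.../XX./O.O
ply 2, X at .../XX./OO. | (0,0)=-1→X../XX./OO.*; (0,1)=-1→.X./XX./OO.; (0,2)=-1→..X/XX./OO.; (1,2)=-1→.../XXX/OO.; (2,2)=-1→.../XX./OOX
ply 3, O at X../XX./OO. | (0,1)=+1→XO./XX./OO.*; (0,2)=+1→X.O/XX./OO.; (1,2)=+1→X../XXO/OO.; (2,2)=+1→X../XX./OOO
ply 4, X at XO./XX./OO. | (0,2)=-1→XOX/XX./OO.*; (1,2)=-1→XO./XXX/OO.; (2,2)=-1→XO./XX./OOX
ply 5, O at XOX/XX./OO. | (1,2)=+1→XOX/XXO/OO.*; (2,2)=+1→XOX/XX./OOO
ply 6: XOX/XXO/OO. is terminal -1 (X); from .../XX./O.. depth 6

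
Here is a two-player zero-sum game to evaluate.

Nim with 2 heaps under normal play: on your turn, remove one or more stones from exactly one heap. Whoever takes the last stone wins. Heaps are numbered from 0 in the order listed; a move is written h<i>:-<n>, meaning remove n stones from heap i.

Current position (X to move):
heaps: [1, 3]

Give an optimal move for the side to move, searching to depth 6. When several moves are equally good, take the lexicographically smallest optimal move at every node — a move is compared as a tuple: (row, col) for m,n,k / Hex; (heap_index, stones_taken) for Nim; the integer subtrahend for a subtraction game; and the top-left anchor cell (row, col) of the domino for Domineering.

p1 X@[(1,3)]: h0:-1[(0,3)]-1 h1:-1[(1,2)]-1 h1:-2[(1,1)]+1* h1:-3[(1,0)]-1
p2 O@[(1,1)]: h0:-1[(0,1)]-1* h1:-1[(1,0)]-1
p3 X@[(0,1)]: h1:-1[(0,0)]+1*
p4 O@[(0,0)] terminal -1; root [(1,3)] d6

X's best at [(1,3)]: h1:-2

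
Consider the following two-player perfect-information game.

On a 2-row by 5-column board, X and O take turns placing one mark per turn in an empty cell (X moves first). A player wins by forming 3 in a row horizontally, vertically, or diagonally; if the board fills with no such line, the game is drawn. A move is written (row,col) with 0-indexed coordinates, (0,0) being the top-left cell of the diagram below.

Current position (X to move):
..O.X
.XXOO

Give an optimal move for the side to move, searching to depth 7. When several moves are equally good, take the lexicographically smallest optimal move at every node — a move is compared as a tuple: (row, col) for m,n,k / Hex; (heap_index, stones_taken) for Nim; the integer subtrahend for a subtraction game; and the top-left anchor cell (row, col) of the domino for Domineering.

X's best at [..O.X/.XXOO]: (1,0)

p1 X@[..O.X/.XXOO]: (0,0)[X.O.X/.XXOO]+0 (0,1)[.XO.X/.XXOO]+0 (0,3)[..OXX/.XXOO]+0 (1,0)[..O.X/XXXOO]+1*
p2 O@[..O.X/XXXOO] terminal -1; root [..O.X/.XXOO] d7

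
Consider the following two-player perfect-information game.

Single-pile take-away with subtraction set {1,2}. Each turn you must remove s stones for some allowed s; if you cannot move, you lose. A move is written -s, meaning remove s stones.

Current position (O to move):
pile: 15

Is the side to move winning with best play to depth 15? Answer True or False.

O winning at [15]: False

ply 1, O at 15 | -1=-1→14*; -2=-1→13
ply 2, X at 14 | -1=-1→13; -2=+1→12*
ply 3, O at 12 | -1=-1→11*; -2=-1→10
ply 4, X at 11 | -1=-1→10; -2=+1→9*
ply 5, O at 9 | -1=-1→8*; -2=-1→7
ply 6, X at 8 | -1=-1→7; -2=+1→6*
ply 7, O at 6 | -1=-1→5*; -2=-1→4
ply 8, X at 5 | -1=-1→4; -2=+1→3*
ply 9, O at 3 | -1=-1→2*; -2=-1→1
ply 10, X at 2 | -1=-1→1; -2=+1→0*
ply 11: 0 is terminal -1 (O); from 15 depth 15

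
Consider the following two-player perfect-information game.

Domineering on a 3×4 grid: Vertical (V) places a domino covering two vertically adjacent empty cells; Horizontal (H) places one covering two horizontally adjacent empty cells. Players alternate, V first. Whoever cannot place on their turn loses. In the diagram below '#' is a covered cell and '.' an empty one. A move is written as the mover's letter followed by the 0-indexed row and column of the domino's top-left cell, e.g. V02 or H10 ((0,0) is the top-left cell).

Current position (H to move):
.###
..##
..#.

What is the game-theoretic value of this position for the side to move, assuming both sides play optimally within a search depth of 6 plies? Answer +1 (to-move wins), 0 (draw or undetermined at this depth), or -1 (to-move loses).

value(.###/..##/..#., H) = +1

p1 H@[.###/..##/..#.]: H10[.###/####/..#.]+1* H20[.###/..##/###.]-1
p2 V@[.###/####/..#.] terminal -1; root [.###/..##/..#.] d6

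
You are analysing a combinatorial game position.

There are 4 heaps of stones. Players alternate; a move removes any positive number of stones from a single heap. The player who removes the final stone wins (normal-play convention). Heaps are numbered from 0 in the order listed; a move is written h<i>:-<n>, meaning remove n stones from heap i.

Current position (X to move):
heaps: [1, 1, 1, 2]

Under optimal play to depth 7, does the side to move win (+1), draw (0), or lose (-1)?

value((1,1,1,2), X) = +1

ply 1, X at (1,1,1,2) | h0:-1=-1→(0,1,1,2); h1:-1=-1→(1,0,1,2); h2:-1=-1→(1,1,0,2); h3:-1=+1→(1,1,1,1)*; h3:-2=-1→(1,1,1,0)
ply 2, O at (1,1,1,1) | h0:-1=-1→(0,1,1,1)*; h1:-1=-1→(1,0,1,1); h2:-1=-1→(1,1,0,1); h3:-1=-1→(1,1,1,0)
ply 3, X at (0,1,1,1) | h1:-1=+1→(0,0,1,1)*; h2:-1=+1→(0,1,0,1); h3:-1=+1→(0,1,1,0)
ply 4, O at (0,0,1,1) | h2:-1=-1→(0,0,0,1)*; h3:-1=-1→(0,0,1,0)
ply 5, X at (0,0,0,1) | h3:-1=+1→(0,0,0,0)*
ply 6: (0,0,0,0) is terminal -1 (O); from (1,1,1,2) depth 7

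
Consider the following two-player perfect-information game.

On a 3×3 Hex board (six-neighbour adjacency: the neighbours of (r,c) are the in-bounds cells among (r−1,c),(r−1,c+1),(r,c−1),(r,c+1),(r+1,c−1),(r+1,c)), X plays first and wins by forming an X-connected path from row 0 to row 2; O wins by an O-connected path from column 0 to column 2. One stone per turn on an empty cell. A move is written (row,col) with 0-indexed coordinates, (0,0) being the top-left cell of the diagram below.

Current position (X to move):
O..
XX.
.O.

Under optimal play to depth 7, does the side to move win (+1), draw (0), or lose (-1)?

[O../XX./.O.] X move#1: (0,1):-1/OX./XX./.O., (0,2):-1/O.X/XX./.O., (1,2):+1/O../XXX/.O.*, (2,0):+1/O../XX./XO., (2,2):+1/O../XX./.OX
[O../XXX/.O.] O move#2: (0,1):-1/OO./XXX/.O.*, (0,2):-1/O.O/XXX/.O., (2,0):-1/O../XXX/OO., (2,2):-1/O../XXX/.OO
[OO./XXX/.O.] X move#3: (0,2):+1/OOX/XXX/.O.*, (2,0):-1/OO./XXX/XO., (2,2):-1/OO./XXX/.OX
[OOX/XXX/.O.] O move#4: (2,0):-1/OOX/XXX/OO.*, (2,2):-1/OOX/XXX/.OO
[OOX/XXX/OO.] X move#5: (2,2):+1/OOX/XXX/OOX*
[OOX/XXX/OOX] end (terminal -1, O#6); searched O../XX./.O. to 7

value(O../XX./.O., X) = +1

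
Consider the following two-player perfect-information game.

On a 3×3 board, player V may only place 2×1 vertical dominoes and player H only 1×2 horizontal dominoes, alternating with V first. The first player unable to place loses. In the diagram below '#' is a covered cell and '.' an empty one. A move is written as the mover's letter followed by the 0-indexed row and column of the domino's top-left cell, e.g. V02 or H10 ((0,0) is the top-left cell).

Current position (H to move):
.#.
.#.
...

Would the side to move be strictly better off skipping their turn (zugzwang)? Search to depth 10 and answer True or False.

zugzwang(.#./.#./..., H) = False

[.#./.#./...] H move#1: H20:-1/.#./.#./##.*, H21:-1/.#./.#./.##
[.#./.#./##.] V move#2: V00:+1/##./##./##.*, V02:+1/.##/.##/##., V12:+1/.#./.##/###
[##./##./##.] end (terminal -1, H#3); searched .#./.#./... to 10
suppose H passes — search the same position with V to move:
pass> [.#./.#./...] V move#1: V00:+1/##./##./...*, V02:+1/.##/.##/..., V10:+1/.#./##./#.., V12:+1/.#./.##/..#
pass> [##./##./...] H move#2: H20:-1/##./##./##.*, H21:-1/##./##./.##
pass> [##./##./##.] V move#3: V02:+1/###/###/##.*, V12:+1/##./###/###
pass> [###/###/##.] end (terminal -1, H#4); searched .#./.#./... to 10
for H: play -1, pass -1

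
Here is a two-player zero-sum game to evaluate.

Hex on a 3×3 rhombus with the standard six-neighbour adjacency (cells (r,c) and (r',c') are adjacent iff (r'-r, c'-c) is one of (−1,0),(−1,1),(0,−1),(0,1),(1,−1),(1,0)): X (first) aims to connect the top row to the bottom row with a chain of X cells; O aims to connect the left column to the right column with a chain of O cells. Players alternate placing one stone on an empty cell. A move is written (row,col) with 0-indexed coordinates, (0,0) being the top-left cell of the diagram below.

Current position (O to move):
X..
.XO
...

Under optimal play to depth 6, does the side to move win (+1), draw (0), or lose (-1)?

p1 O@[X../.XO/...]: (0,1)[XO./.XO/...]-1* (0,2)[X.O/.XO/...]-1 (1,0)[X../OXO/...]-1 (2,0)[X../.XO/O..]-1 (2,1)[X../.XO/.O.]-1 (2,2)[X../.XO/..O]-1
p2 X@[XO./.XO/...]: (0,2)[XOX/.XO/...]+1* (1,0)[XO./XXO/...]+1 (2,0)[XO./.XO/X..]+1 (2,1)[XO./.XO/.X.]+1 (2,2)[XO./.XO/..X]+1
p3 O@[XOX/.XO/...]: (1,0)[XOX/OXO/...]-1* (2,0)[XOX/.XO/O..]-1 (2,1)[XOX/.XO/.O.]-1 (2,2)[XOX/.XO/..O]-1
p4 X@[XOX/OXO/...]: (2,0)[XOX/OXO/X..]+1* (2,1)[XOX/OXO/.X.]+1 (2,2)[XOX/OXO/..X]+1
p5 O@[XOX/OXO/X..] terminal -1; root [X../.XO/...] d6

value(X../.XO/..., O) = -1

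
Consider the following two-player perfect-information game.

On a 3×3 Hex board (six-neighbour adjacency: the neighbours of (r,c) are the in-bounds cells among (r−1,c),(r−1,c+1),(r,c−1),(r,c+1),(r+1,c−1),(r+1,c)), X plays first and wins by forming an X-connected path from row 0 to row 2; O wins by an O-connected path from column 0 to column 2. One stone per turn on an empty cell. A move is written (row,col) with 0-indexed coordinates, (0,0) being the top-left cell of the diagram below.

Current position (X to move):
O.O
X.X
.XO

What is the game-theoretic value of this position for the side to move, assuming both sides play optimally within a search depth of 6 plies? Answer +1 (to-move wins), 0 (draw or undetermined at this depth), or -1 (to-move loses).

ply 1, X at O.O/X.X/.XO | (0,1)=+1→OXO/X.X/.XO*; (1,1)=-1→O.O/XXX/.XO; (2,0)=-1→O.O/X.X/XXO
ply 2, O at OXO/X.X/.XO | (1,1)=-1→OXO/XOX/.XO*; (2,0)=-1→OXO/X.X/OXO
ply 3, X at OXO/XOX/.XO | (2,0)=+1→OXO/XOX/XXO*
ply 4: OXO/XOX/XXO is terminal -1 (O); from O.O/X.X/.XO depth 6

value(O.O/X.X/.XO, X) = +1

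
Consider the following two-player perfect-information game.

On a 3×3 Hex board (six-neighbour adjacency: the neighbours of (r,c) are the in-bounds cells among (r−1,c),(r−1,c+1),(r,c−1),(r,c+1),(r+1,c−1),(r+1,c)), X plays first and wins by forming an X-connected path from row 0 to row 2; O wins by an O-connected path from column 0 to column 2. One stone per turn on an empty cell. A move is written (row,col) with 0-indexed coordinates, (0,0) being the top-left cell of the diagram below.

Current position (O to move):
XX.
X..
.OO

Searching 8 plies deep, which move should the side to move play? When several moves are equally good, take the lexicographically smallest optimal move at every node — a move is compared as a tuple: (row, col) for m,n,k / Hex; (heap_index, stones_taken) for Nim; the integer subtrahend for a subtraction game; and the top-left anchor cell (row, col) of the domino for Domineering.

O's best at [XX./X../.OO]: (2,0)

ply 1, O at XX./X../.OO | (0,2)=-1→XXO/X../.OO; (1,1)=-1→XX./XO./.OO; (1,2)=-1→XX./X.O/.OO; (2,0)=+1→XX./X../OOO*
ply 2: XX./X../OOO is terminal -1 (X); from XX./X../.OO depth 8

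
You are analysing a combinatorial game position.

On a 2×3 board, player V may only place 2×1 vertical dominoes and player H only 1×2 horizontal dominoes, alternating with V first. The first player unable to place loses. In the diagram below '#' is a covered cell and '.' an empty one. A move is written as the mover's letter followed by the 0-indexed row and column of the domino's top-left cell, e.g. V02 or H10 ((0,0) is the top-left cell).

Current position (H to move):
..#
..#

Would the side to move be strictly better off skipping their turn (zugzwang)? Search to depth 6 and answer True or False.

p1 H@[..#/..#]: H00[###/..#]+1* H10[..#/###]+1
p2 V@[###/..#] terminal -1; root [..#/..#] d6
if H skipped the turn, V would face:
~ p1 V@[..#/..#]: V00[#.#/#.#]+1* V01[.##/.##]+1
~ p2 H@[#.#/#.#] terminal -1; root [..#/..#] d6
compare (H): move=+1 vs pass=-1

zugzwang(..#/..#, H) = False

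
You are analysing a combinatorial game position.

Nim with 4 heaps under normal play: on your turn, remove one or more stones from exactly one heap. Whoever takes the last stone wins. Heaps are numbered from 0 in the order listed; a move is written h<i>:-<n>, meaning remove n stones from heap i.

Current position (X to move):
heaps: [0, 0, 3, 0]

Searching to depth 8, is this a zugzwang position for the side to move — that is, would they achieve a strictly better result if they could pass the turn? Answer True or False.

[(0,0,3,0)] X move#1: h2:-1:-1/(0,0,2,0), h2:-2:-1/(0,0,1,0), h2:-3:+1/(0,0,0,0)*
[(0,0,0,0)] end (terminal -1, O#2); searched (0,0,3,0) to 8
if X skipped the turn, O would face:
~ [(0,0,3,0)] O move#1: h2:-1:-1/(0,0,2,0), h2:-2:-1/(0,0,1,0), h2:-3:+1/(0,0,0,0)*
~ [(0,0,0,0)] end (terminal -1, X#2); searched (0,0,3,0) to 8
compare (X): move=+1 vs pass=-1

zugzwang((0,0,3,0), X) = False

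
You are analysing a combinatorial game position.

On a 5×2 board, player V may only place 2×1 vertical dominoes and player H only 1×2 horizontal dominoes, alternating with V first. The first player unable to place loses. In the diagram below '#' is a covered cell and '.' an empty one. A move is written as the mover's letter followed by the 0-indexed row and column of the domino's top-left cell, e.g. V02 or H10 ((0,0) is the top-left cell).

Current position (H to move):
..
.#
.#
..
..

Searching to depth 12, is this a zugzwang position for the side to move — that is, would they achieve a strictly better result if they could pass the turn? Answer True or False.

zugzwang(../.#/.#/../.., H) = False

[../.#/.#/../..] H move#1: H00:-1/##/.#/.#/../.., H30:+1/../.#/.#/##/..*, H40:+1/../.#/.#/../##
[../.#/.#/##/..] V move#2: V00:-1/#./##/.#/##/..*, V10:-1/../##/##/##/..
[#./##/.#/##/..] H move#3: H40:+1/#./##/.#/##/##*
[#./##/.#/##/##] end (terminal -1, V#4); searched ../.#/.#/../.. to 12
suppose H passes — search the same position with V to move:
pass> [../.#/.#/../..] V move#1: V00:-1/#./##/.#/../.., V10:-1/../##/##/../.., V20:+1/../.#/##/#./..*, V30:+1/../.#/.#/#./#., V31:+1/../.#/.#/.#/.#
pass> [../.#/##/#./..] H move#2: H00:-1/##/.#/##/#./..*, H40:-1/../.#/##/#./##
pass> [##/.#/##/#./..] V move#3: V31:+1/##/.#/##/##/.#*
pass> [##/.#/##/##/.#] end (terminal -1, H#4); searched ../.#/.#/../.. to 12
for H: play +1, pass -1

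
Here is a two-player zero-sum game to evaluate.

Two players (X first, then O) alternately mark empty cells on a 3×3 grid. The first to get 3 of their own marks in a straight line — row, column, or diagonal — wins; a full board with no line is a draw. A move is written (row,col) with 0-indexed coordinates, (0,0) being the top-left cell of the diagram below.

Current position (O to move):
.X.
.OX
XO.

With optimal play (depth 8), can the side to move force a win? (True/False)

[.X./.OX/XO.] O move#1: (0,0):+0/OX./.OX/XO.*, (0,2):+0/.XO/.OX/XO., (1,0):-1/.X./OOX/XO., (2,2):-1/.X./.OX/XOO
[OX./.OX/XO.] X move#2: (0,2):-1/OXX/.OX/XO., (1,0):-1/OX./XOX/XO., (2,2):+0/OX./.OX/XOX*
[OX./.OX/XOX] O move#3: (0,2):+0/OXO/.OX/XOX*, (1,0):-1/OX./OOX/XOX
[OXO/.OX/XOX] X move#4: (1,0):+0/OXO/XOX/XOX*
[OXO/XOX/XOX] end (terminal +0, O#5); searched .X./.OX/XO. to 8

O winning at [.X./.OX/XO.]: False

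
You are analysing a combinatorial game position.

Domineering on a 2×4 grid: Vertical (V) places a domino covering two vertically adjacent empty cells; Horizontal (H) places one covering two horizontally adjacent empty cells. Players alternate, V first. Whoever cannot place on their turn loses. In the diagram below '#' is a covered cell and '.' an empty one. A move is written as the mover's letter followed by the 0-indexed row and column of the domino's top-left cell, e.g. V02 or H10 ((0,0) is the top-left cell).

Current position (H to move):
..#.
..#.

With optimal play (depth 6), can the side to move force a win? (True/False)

H winning at [..#./..#.]: True

[..#./..#.] H move#1: H00:+1/###./..#.*, H10:+1/..#./###.
[###./..#.] V move#2: V03:-1/####/..##*
[####/..##] H move#3: H10:+1/####/####*
[####/####] end (terminal -1, V#4); searched ..#./..#. to 6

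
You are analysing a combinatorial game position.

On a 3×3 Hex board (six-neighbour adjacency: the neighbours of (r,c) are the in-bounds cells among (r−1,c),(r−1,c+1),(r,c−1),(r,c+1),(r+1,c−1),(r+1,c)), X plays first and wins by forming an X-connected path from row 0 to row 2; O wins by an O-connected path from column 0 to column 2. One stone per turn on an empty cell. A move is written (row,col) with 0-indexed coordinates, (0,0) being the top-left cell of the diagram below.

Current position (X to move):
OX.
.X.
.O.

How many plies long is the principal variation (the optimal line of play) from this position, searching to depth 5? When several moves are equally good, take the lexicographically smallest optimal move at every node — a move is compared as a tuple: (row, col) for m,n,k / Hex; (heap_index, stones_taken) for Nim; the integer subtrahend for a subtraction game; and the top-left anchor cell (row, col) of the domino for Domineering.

ply 1, X at OX./.X./.O. | (0,2)=-1→OXX/.X./.O.; (1,0)=-1→OX./XX./.O.; (1,2)=+1→OX./.XX/.O.*; (2,0)=+1→OX./.X./XO.; (2,2)=+1→OX./.X./.OX
ply 2, O at OX./.XX/.O. | (0,2)=-1→OXO/.XX/.O.*; (1,0)=-1→OX./OXX/.O.; (2,0)=-1→OX./.XX/OO.; (2,2)=-1→OX./.XX/.OO
ply 3, X at OXO/.XX/.O. | (1,0)=+1→OXO/XXX/.O.*; (2,0)=+1→OXO/.XX/XO.; (2,2)=+1→OXO/.XX/.OX
ply 4, O at OXO/XXX/.O. | (2,0)=-1→OXO/XXX/OO.*; (2,2)=-1→OXO/XXX/.OO
ply 5, X at OXO/XXX/OO. | (2,2)=+1→OXO/XXX/OOX*
ply 6: OXO/XXX/OOX is terminal -1 (O); from OX./.X./.O. depth 5

PV length from [OX./.X./.O.]: 5 plies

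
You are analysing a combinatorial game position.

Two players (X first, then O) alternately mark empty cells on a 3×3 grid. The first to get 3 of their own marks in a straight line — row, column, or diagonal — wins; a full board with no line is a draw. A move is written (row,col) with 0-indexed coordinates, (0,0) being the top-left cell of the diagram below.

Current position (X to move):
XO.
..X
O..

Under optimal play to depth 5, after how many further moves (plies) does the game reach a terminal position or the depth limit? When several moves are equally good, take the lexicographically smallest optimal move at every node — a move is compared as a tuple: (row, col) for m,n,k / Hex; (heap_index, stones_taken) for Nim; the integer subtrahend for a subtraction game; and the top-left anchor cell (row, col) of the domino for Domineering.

PV length from [XO./..X/O..]: 3 plies

p1 X@[XO./..X/O..]: (0,2)[XOX/..X/O..]+0 (1,0)[XO./X.X/O..]-1 (1,1)[XO./.XX/O..]+1* (2,1)[XO./..X/OX.]+0 (2,2)[XO./..X/O.X]+1
p2 O@[XO./.XX/O..]: (0,2)[XOO/.XX/O..]-1* (1,0)[XO./OXX/O..]-1 (2,1)[XO./.XX/OO.]-1 (2,2)[XO./.XX/O.O]-1
p3 X@[XOO/.XX/O..]: (1,0)[XOO/XXX/O..]+1* (2,1)[XOO/.XX/OX.]+1 (2,2)[XOO/.XX/O.X]+1
p4 O@[XOO/XXX/O..] terminal -1; root [XO./..X/O..] d5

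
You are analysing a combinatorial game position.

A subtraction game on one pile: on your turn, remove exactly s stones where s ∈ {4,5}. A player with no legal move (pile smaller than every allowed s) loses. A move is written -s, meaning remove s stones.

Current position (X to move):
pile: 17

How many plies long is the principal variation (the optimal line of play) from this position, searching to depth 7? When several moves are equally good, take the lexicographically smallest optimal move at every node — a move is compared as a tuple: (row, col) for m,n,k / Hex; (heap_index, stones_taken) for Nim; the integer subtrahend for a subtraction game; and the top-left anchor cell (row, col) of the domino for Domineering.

[17] X move#1: -4:-1/13, -5:+1/12*
[12] O move#2: -4:-1/8*, -5:-1/7
[8] X move#3: -4:-1/4, -5:+1/3*
[3] end (terminal -1, O#4); searched 17 to 7

PV length from [17]: 3 plies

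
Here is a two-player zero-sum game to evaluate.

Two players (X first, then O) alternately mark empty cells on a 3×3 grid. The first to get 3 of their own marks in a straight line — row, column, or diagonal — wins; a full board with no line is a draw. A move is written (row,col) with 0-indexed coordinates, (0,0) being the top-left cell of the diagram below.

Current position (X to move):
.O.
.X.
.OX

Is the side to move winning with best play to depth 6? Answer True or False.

X winning at [.O./.X./.OX]: True

p1 X@[.O./.X./.OX]: (0,0)[XO./.X./.OX]+1* (0,2)[.OX/.X./.OX]+1 (1,0)[.O./XX./.OX]+1 (1,2)[.O./.XX/.OX]+1 (2,0)[.O./.X./XOX]+1
p2 O@[XO./.X./.OX] terminal -1; root [.O./.X./.OX] d6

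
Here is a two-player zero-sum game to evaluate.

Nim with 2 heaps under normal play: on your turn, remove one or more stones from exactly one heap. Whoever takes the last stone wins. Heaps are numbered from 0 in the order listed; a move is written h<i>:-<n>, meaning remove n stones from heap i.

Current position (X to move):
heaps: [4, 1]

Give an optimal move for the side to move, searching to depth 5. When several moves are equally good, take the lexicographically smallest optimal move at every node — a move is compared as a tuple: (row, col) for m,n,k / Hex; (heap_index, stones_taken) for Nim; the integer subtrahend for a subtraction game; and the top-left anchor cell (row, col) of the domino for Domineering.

X's best at [(4,1)]: h0:-3

ply 1, X at (4,1) | h0:-1=-1→(3,1); h0:-2=-1→(2,1); h0:-3=+1→(1,1)*; h0:-4=-1→(0,1); h1:-1=-1→(4,0)
ply 2, O at (1,1) | h0:-1=-1→(0,1)*; h1:-1=-1→(1,0)
ply 3, X at (0,1) | h1:-1=+1→(0,0)*
ply 4: (0,0) is terminal -1 (O); from (4,1) depth 5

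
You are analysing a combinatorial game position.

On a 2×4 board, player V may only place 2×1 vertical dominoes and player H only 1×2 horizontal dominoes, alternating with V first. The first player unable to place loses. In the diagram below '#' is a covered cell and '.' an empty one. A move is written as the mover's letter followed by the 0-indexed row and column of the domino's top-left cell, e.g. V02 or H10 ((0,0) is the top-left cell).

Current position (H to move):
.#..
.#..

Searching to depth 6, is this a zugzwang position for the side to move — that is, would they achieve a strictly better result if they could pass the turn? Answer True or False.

zugzwang(.#../.#.., H) = False

p1 H@[.#../.#..]: H02[.###/.#..]+1* H12[.#../.###]+1
p2 V@[.###/.#..]: V00[####/##..]-1*
p3 H@[####/##..]: H12[####/####]+1*
p4 V@[####/####] terminal -1; root [.#../.#..] d6
if H skipped the turn, V would face:
~ p1 V@[.#../.#..]: V00[##../##..]-1 V02[.##./.##.]+1* V03[.#.#/.#.#]+1
~ p2 H@[.##./.##.] terminal -1; root [.#../.#..] d6
compare (H): move=+1 vs pass=-1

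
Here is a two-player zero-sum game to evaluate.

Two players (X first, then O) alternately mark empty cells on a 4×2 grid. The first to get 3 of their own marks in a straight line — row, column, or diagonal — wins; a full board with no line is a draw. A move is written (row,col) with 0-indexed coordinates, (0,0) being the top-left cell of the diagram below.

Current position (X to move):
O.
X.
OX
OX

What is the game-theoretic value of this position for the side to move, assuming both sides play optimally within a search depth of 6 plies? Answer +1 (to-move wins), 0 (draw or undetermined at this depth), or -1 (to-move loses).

p1 X@[O./X./OX/OX]: (0,1)[OX/X./OX/OX]+0 (1,1)[O./XX/OX/OX]+1*
p2 O@[O./XX/OX/OX] terminal -1; root [O./X./OX/OX] d6

value(O./X./OX/OX, X) = +1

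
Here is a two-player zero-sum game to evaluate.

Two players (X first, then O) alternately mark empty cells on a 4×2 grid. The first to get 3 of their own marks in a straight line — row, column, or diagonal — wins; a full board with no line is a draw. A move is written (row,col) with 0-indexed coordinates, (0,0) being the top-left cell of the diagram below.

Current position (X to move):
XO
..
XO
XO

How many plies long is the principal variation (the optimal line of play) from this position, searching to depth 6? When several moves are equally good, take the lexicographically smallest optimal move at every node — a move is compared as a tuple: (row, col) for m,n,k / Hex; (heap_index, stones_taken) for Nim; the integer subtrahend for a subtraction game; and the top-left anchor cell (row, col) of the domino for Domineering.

p1 X@[XO/../XO/XO]: (1,0)[XO/X./XO/XO]+1* (1,1)[XO/.X/XO/XO]+0
p2 O@[XO/X./XO/XO] terminal -1; root [XO/../XO/XO] d6

PV length from [XO/../XO/XO]: 1 ply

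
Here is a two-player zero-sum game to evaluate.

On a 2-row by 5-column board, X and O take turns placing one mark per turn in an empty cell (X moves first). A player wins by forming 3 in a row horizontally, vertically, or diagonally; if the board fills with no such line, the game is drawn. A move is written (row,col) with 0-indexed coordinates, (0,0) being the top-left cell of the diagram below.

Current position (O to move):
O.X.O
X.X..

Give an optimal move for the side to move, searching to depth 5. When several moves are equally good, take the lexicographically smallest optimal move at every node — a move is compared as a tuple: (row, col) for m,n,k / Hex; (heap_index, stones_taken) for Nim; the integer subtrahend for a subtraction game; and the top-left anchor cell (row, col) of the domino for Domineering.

[O.X.O/X.X..] O move#1: (0,1):-1/OOX.O/X.X.., (0,3):-1/O.XOO/X.X.., (1,1):+0/O.X.O/XOX..*, (1,3):-1/O.X.O/X.XO., (1,4):-1/O.X.O/X.X.O
[O.X.O/XOX..] X move#2: (0,1):+0/OXX.O/XOX..*, (0,3):+0/O.XXO/XOX.., (1,3):+0/O.X.O/XOXX., (1,4):+0/O.X.O/XOX.X
[OXX.O/XOX..] O move#3: (0,3):+0/OXXOO/XOX..*, (1,3):-1/OXX.O/XOXO., (1,4):-1/OXX.O/XOX.O
[OXXOO/XOX..] X move#4: (1,3):+0/OXXOO/XOXX.*, (1,4):+0/OXXOO/XOX.X
[OXXOO/XOXX.] O move#5: (1,4):+0/OXXOO/XOXXO*
[OXXOO/XOXXO] end (terminal +0, X#6); searched O.X.O/X.X.. to 5

O's best at [O.X.O/X.X..]: (1,1)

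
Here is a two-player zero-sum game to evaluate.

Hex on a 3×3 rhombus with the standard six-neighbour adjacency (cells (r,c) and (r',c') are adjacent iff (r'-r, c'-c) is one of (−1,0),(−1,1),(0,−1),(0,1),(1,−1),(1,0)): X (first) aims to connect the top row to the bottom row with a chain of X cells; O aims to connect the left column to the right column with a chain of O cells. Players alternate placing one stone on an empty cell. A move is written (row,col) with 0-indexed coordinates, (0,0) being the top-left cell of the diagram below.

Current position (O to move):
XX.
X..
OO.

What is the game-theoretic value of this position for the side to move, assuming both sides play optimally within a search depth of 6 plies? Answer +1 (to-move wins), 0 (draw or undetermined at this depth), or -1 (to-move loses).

value(XX./X../OO., O) = +1

p1 O@[XX./X../OO.]: (0,2)[XXO/X../OO.]+1* (1,1)[XX./XO./OO.]+1 (1,2)[XX./X.O/OO.]+1 (2,2)[XX./X../OOO]+1
p2 X@[XXO/X../OO.]: (1,1)[XXO/XX./OO.]-1* (1,2)[XXO/X.X/OO.]-1 (2,2)[XXO/X../OOX]-1
p3 O@[XXO/XX./OO.]: (1,2)[XXO/XXO/OO.]+1* (2,2)[XXO/XX./OOO]+1
p4 X@[XXO/XXO/OO.] terminal -1; root [XX./X../OO.] d6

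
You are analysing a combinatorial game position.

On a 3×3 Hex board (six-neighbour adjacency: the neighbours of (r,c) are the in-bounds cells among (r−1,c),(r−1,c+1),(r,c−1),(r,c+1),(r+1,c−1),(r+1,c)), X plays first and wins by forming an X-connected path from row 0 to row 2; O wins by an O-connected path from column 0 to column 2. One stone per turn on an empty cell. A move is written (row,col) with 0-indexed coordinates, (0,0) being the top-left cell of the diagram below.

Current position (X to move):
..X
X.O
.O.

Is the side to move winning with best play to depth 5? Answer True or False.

X winning at [..X/X.O/.O.]: True

p1 X@[..X/X.O/.O.]: (0,0)[X.X/X.O/.O.]-1 (0,1)[.XX/X.O/.O.]-1 (1,1)[..X/XXO/.O.]-1 (2,0)[..X/X.O/XO.]+1* (2,2)[..X/X.O/.OX]-1
p2 O@[..X/X.O/XO.]: (0,0)[O.X/X.O/XO.]-1* (0,1)[.OX/X.O/XO.]-1 (1,1)[..X/XOO/XO.]-1 (2,2)[..X/X.O/XOO]-1
p3 X@[O.X/X.O/XO.]: (0,1)[OXX/X.O/XO.]+1* (1,1)[O.X/XXO/XO.]+1 (2,2)[O.X/X.O/XOX]+1
p4 O@[OXX/X.O/XO.] terminal -1; root [..X/X.O/.O.] d5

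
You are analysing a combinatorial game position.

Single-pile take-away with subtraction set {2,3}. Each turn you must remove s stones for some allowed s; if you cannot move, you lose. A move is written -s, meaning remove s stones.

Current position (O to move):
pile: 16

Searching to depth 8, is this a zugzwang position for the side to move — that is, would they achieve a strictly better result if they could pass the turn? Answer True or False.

zugzwang(16, O) = True

p1 O@[16]: -2[14]-1* -3[13]-1
p2 X@[14]: -2[12]-1 -3[11]+1*
p3 O@[11]: -2[9]-1* -3[8]-1
p4 X@[9]: -2[7]-1 -3[6]+1*
p5 O@[6]: -2[4]-1* -3[3]-1
p6 X@[4]: -2[2]-1 -3[1]+1*
p7 O@[1] terminal -1; root [16] d8
pass branch (X moves first from the same position):
  | p1 X@[16]: -2[14]-1* -3[13]-1
  | p2 O@[14]: -2[12]-1 -3[11]+1*
  | p3 X@[11]: -2[9]-1* -3[8]-1
  | p4 O@[9]: -2[7]-1 -3[6]+1*
  | p5 X@[6]: -2[4]-1* -3[3]-1
  | p6 O@[4]: -2[2]-1 -3[1]+1*
  | p7 X@[1] terminal -1; root [16] d8
O moving scores -1; O passing scores +1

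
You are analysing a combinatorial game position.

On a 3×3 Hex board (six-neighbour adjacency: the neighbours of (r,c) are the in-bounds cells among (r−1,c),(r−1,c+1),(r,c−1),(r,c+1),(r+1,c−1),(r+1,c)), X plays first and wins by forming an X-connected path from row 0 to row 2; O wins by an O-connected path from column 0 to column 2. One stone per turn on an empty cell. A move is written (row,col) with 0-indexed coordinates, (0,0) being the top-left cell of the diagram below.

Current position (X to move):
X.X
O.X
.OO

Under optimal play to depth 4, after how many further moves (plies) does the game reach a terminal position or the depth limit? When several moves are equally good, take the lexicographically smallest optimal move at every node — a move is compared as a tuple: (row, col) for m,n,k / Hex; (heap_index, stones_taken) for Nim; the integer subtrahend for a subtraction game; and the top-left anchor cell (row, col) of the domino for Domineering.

PV length from [X.X/O.X/.OO]: 2 plies

ply 1, X at X.X/O.X/.OO | (0,1)=-1→XXX/O.X/.OO*; (1,1)=-1→X.X/OXX/.OO; (2,0)=-1→X.X/O.X/XOO
ply 2, O at XXX/O.X/.OO | (1,1)=+1→XXX/OOX/.OO*; (2,0)=+1→XXX/O.X/OOO
ply 3: XXX/OOX/.OO is terminal -1 (X); from X.X/O.X/.OO depth 4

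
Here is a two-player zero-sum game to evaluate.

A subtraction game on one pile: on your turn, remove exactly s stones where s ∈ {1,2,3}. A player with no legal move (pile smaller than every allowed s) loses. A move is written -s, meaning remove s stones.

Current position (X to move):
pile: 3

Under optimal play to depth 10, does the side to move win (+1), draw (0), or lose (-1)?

value(3, X) = +1

[3] X move#1: -1:-1/2, -2:-1/1, -3:+1/0*
[0] end (terminal -1, O#2); searched 3 to 10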